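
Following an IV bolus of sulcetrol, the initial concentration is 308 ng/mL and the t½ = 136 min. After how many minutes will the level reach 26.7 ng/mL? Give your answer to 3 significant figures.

k = ln 2 / 136 = 0.005097 min⁻¹
C(t) = C₀ e^(−kt)  ⇒  t = ln(C₀/C) / k
t = ln(308/26.7) / 0.005097 = 2.445 / 0.005097 ≈ 480 minutes

480 minutes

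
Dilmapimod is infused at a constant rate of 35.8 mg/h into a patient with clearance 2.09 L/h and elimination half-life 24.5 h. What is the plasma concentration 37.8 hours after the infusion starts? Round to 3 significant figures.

Css = rate / CL = 35.8 / 2.09 = 17.13 µg/mL
k = ln 2 / 24.5 = 0.02829 h⁻¹
C(t) = Css (1 − e^(−kt)) = 17.13 × (1 − e^(−1.069)) = 17.13 × 0.6568 ≈ 11.3 µg/mL

11.3 µg/mL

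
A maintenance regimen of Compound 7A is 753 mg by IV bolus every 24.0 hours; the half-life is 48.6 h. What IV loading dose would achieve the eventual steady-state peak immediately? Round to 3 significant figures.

2600 mg

k = ln 2 / 48.6 = 0.01426 h⁻¹
Accumulation ratio R = 1 / (1 − e^(−kτ)) = 1 / (1 − e^(−0.01426×24.0)) = 1 / (1 − 0.7101) = 3.450
Loading dose = maintenance dose × R = 753 × 3.450 ≈ 2600 mg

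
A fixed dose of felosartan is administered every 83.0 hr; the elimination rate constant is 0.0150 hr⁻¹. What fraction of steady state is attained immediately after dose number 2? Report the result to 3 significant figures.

f_n = 1 − e^(−nkτ) = 1 − e^(−2 × 0.01500 × 83.0) = 1 − e^(−2.490) = 1 − 0.08291 ≈ 0.917

0.917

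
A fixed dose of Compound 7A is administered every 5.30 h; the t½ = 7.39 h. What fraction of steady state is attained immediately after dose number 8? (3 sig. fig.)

k = ln 2 / 7.39 = 0.09380 h⁻¹
f_n = 1 − e^(−nkτ) = 1 − e^(−8 × 0.09380 × 5.30) = 1 − e^(−3.977) = 1 − 0.01874 ≈ 0.981

0.981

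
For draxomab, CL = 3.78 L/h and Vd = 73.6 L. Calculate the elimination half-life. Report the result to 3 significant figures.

13.5 hours

k = CL / V = 3.78 / 73.6 = 0.05136 h⁻¹
t½ = ln 2 / k = ln 2 / 0.05136 ≈ 13.5 hours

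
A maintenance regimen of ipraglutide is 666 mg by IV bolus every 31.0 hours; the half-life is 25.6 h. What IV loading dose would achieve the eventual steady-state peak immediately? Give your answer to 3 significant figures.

k = ln 2 / 25.6 = 0.02708 h⁻¹
Accumulation ratio R = 1 / (1 − e^(−kτ)) = 1 / (1 − e^(−0.02708×31.0)) = 1 / (1 − 0.4320) = 1.761
Loading dose = maintenance dose × R = 666 × 1.761 ≈ 1170 mg

1170 mg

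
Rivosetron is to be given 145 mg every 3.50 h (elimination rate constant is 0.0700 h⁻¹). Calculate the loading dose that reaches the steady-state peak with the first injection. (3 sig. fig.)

667 mg

Accumulation ratio R = 1 / (1 − e^(−kτ)) = 1 / (1 − e^(−0.07000×3.50)) = 1 / (1 − 0.7827) = 4.602
Loading dose = maintenance dose × R = 145 × 4.602 ≈ 667 mg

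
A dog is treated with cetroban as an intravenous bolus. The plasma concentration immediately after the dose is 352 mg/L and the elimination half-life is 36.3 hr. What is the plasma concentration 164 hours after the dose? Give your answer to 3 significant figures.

15.4 mg/L

k = ln 2 / 36.3 = 0.01909 hr⁻¹
C(t) = C₀ e^(−kt) = 352 × e^(−0.01909 × 164) = 352 × e^(−3.132) = 352 × 0.04365 ≈ 15.4 mg/L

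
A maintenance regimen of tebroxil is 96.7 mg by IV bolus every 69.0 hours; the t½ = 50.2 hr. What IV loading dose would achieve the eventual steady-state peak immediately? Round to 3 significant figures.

k = ln 2 / 50.2 = 0.01381 hr⁻¹
Accumulation ratio R = 1 / (1 − e^(−kτ)) = 1 / (1 − e^(−0.01381×69.0)) = 1 / (1 − 0.3857) = 1.628
Loading dose = maintenance dose × R = 96.7 × 1.628 ≈ 157 mg

157 mg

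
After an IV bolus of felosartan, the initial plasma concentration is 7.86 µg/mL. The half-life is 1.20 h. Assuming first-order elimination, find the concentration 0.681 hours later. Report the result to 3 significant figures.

k = ln 2 / 1.20 = 0.5776 h⁻¹
0.681 h is 0.5675 half-lives, so C = 7.86 × (1/2)^0.5675 = 7.86 × 0.6748 ≈ 5.30 µg/mL

5.30 µg/mL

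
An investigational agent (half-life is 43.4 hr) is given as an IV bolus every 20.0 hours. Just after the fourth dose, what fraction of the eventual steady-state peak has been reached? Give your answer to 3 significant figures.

k = ln 2 / 43.4 = 0.01597 hr⁻¹
f_n = 1 − e^(−nkτ) = 1 − e^(−4 × 0.01597 × 20.0) = 1 − e^(−1.278) = 1 − 0.2787 ≈ 0.721

0.721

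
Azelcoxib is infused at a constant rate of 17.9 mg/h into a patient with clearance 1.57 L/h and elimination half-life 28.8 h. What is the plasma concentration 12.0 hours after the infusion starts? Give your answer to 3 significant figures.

2.86 mg/L

Css = rate / CL = 17.9 / 1.57 = 11.40 mg/L
k = ln 2 / 28.8 = 0.02407 h⁻¹
C(t) = Css (1 − e^(−kt)) = 11.40 × (1 − e^(−0.2888)) = 11.40 × 0.2508 ≈ 2.86 mg/L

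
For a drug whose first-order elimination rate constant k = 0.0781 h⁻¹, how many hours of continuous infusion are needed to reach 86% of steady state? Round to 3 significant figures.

25.2 hours

f = 1 − e^(−kt)  ⇒  t = −ln(1 − f) / k
t = −ln(1 − 0.86) / 0.07810 = 1.966 / 0.07810 ≈ 25.2 hours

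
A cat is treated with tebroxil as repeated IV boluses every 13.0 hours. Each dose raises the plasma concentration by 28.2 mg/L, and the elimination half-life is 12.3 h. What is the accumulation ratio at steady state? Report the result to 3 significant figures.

1.93

k = ln 2 / 12.3 = 0.05635 h⁻¹
Fraction remaining after one interval: e^(−kτ) = e^(−0.05635 × 13.0) = 0.4807
R = 1 / (1 − 0.4807) = 1 / 0.5193 ≈ 1.93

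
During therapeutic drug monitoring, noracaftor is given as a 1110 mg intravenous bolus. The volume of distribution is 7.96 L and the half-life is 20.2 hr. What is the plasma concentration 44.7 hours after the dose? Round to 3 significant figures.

30.1 µg/mL

C₀ = dose / V = 1110 / 7.96 = 139.4 µg/mL
k = ln 2 / 20.2 = 0.03431 hr⁻¹
C(t) = C₀ e^(−kt) = 139.4 × e^(−0.03431 × 44.7) = 139.4 × e^(−1.534) = 139.4 × 0.2157 ≈ 30.1 µg/mL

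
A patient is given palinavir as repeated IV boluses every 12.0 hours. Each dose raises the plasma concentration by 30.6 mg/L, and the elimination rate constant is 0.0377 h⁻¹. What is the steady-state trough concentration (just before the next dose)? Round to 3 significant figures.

Fraction remaining after one interval: e^(−kτ) = e^(−0.03770 × 12.0) = 0.6361
R = 1 / (1 − 0.6361) = 2.748
Css,max = 30.6 × 2.748 = 84.09 mg/L
Css,min = Css,max × e^(−kτ) = 84.09 × 0.6361 ≈ 53.5 mg/L

53.5 mg/L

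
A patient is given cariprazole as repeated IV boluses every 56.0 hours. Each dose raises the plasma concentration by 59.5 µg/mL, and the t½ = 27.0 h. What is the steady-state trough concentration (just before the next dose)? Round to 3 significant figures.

k = ln 2 / 27.0 = 0.02567 h⁻¹
Fraction remaining after one interval: e^(−kτ) = e^(−0.02567 × 56.0) = 0.2375
R = 1 / (1 − 0.2375) = 1.311
Css,max = 59.5 × 1.311 = 78.03 µg/mL
Css,min = Css,max × e^(−kτ) = 78.03 × 0.2375 ≈ 18.5 µg/mL

18.5 µg/mL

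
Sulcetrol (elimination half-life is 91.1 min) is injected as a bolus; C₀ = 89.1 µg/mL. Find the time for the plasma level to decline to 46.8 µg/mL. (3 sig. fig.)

k = ln 2 / 91.1 = 0.007609 min⁻¹
C(t) = C₀ e^(−kt)  ⇒  t = ln(C₀/C) / k
t = ln(89.1/46.8) / 0.007609 = 0.6439 / 0.007609 ≈ 84.6 minutes

84.6 minutes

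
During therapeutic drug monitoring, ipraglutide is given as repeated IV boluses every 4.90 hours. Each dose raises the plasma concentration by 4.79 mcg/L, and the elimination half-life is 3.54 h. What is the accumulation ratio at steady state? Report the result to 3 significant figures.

k = ln 2 / 3.54 = 0.1958 h⁻¹
Fraction remaining after one interval: e^(−kτ) = e^(−0.1958 × 4.90) = 0.3831
R = 1 / (1 − 0.3831) = 1 / 0.6169 ≈ 1.62

1.62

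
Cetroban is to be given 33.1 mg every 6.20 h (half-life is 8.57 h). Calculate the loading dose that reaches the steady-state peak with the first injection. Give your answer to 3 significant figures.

83.9 mg

k = ln 2 / 8.57 = 0.08088 h⁻¹
Accumulation ratio R = 1 / (1 − e^(−kτ)) = 1 / (1 − e^(−0.08088×6.20)) = 1 / (1 − 0.6056) = 2.536
Loading dose = maintenance dose × R = 33.1 × 2.536 ≈ 83.9 mg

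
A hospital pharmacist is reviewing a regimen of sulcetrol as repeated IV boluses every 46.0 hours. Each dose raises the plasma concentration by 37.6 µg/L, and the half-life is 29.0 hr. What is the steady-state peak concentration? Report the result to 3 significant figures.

k = ln 2 / 29.0 = 0.02390 hr⁻¹
Fraction remaining after one interval: e^(−kτ) = e^(−0.02390 × 46.0) = 0.3330
R = 1 / (1 − 0.3330) = 1.499
Css,max = 37.6 × 1.499 ≈ 56.4 µg/L

56.4 µg/L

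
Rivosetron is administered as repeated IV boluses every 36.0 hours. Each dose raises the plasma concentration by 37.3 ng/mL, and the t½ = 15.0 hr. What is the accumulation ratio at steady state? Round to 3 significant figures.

1.23

k = ln 2 / 15.0 = 0.04621 hr⁻¹
Fraction remaining after one interval: e^(−kτ) = e^(−0.04621 × 36.0) = 0.1895
R = 1 / (1 − 0.1895) = 1 / 0.8105 ≈ 1.23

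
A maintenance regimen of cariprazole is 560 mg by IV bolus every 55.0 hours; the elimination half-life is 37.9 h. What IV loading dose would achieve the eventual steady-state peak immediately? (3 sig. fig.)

k = ln 2 / 37.9 = 0.01829 h⁻¹
Accumulation ratio R = 1 / (1 − e^(−kτ)) = 1 / (1 − e^(−0.01829×55.0)) = 1 / (1 − 0.3657) = 1.577
Loading dose = maintenance dose × R = 560 × 1.577 ≈ 883 mg

883 mg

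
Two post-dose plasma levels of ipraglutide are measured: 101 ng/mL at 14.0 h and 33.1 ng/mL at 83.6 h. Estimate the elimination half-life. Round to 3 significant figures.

43.2 hours

k = ln(C₁/C₂) / (t₂ − t₁) = ln(101/33.1) / (83.6 − 14.0)
  = 1.116 / 69.60 = 0.01603 h⁻¹
t½ = ln 2 / k = ln 2 / 0.01603 ≈ 43.2 hours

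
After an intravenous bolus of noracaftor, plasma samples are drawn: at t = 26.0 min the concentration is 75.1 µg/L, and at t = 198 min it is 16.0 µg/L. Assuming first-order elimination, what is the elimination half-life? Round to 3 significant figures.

k = ln(C₁/C₂) / (t₂ − t₁) = ln(75.1/16.0) / (198 − 26.0)
  = 1.546 / 172.0 = 0.008990 min⁻¹
t½ = ln 2 / k = ln 2 / 0.008990 ≈ 77.1 minutes

77.1 minutes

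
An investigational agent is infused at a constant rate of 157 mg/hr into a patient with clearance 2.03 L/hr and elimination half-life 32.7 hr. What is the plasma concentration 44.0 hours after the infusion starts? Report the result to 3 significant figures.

46.9 µg/mL

Css = rate / CL = 157 / 2.03 = 77.34 µg/mL
k = ln 2 / 32.7 = 0.02120 hr⁻¹
C(t) = Css (1 − e^(−kt)) = 77.34 × (1 − e^(−0.9327)) = 77.34 × 0.6065 ≈ 46.9 µg/mL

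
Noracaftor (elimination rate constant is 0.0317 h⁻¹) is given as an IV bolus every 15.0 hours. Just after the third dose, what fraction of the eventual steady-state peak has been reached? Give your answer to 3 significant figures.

f_n = 1 − e^(−nkτ) = 1 − e^(−3 × 0.03170 × 15.0) = 1 − e^(−1.426) = 1 − 0.2401 ≈ 0.760

0.760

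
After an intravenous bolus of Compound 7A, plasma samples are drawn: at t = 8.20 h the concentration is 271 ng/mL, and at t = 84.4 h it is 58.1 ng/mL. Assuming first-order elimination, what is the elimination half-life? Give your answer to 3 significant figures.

k = ln(C₁/C₂) / (t₂ − t₁) = ln(271/58.1) / (84.4 − 8.20)
  = 1.540 / 76.20 = 0.02021 h⁻¹
t½ = ln 2 / k = ln 2 / 0.02021 ≈ 34.3 hours

34.3 hours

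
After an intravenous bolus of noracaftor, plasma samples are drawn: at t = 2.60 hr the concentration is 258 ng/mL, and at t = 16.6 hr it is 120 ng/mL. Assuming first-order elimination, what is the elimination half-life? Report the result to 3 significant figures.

k = ln(C₁/C₂) / (t₂ − t₁) = ln(258/120) / (16.6 − 2.60)
  = 0.7655 / 14.00 = 0.05468 hr⁻¹
t½ = ln 2 / k = ln 2 / 0.05468 ≈ 12.7 hours

12.7 hours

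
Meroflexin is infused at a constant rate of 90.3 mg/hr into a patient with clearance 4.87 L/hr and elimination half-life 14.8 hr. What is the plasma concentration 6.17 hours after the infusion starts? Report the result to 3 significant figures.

Css = rate / CL = 90.3 / 4.87 = 18.54 mg/L
k = ln 2 / 14.8 = 0.04683 hr⁻¹
C(t) = Css (1 − e^(−kt)) = 18.54 × (1 − e^(−0.2890)) = 18.54 × 0.2510 ≈ 4.65 mg/L

4.65 mg/L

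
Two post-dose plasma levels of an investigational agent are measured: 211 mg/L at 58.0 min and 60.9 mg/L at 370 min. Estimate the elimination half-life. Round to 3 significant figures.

k = ln(C₁/C₂) / (t₂ − t₁) = ln(211/60.9) / (370 − 58.0)
  = 1.243 / 312.0 = 0.003983 min⁻¹
t½ = ln 2 / k = ln 2 / 0.003983 ≈ 174 minutes

174 minutes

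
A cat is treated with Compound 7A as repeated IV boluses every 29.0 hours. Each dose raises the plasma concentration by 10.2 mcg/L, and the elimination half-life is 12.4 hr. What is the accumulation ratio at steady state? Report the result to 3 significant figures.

k = ln 2 / 12.4 = 0.05590 hr⁻¹
Fraction remaining after one interval: e^(−kτ) = e^(−0.05590 × 29.0) = 0.1977
R = 1 / (1 − 0.1977) = 1 / 0.8023 ≈ 1.25

1.25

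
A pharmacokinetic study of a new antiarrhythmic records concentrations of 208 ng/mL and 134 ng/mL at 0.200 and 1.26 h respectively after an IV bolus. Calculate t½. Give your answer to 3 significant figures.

k = ln(C₁/C₂) / (t₂ − t₁) = ln(208/134) / (1.26 − 0.200)
  = 0.4397 / 1.060 = 0.4148 h⁻¹
t½ = ln 2 / k = ln 2 / 0.4148 ≈ 1.67 hours

1.67 hours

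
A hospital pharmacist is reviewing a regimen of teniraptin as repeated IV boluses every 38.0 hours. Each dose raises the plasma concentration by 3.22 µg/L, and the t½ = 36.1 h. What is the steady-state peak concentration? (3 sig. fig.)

6.22 µg/L

k = ln 2 / 36.1 = 0.01920 h⁻¹
Fraction remaining after one interval: e^(−kτ) = e^(−0.01920 × 38.0) = 0.4821
R = 1 / (1 − 0.4821) = 1.931
Css,max = 3.22 × 1.931 ≈ 6.22 µg/L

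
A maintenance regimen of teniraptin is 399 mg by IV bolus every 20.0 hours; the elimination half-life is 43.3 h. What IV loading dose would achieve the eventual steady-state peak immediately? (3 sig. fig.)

1460 mg

k = ln 2 / 43.3 = 0.01601 h⁻¹
Accumulation ratio R = 1 / (1 − e^(−kτ)) = 1 / (1 − e^(−0.01601×20.0)) = 1 / (1 − 0.7260) = 3.650
Loading dose = maintenance dose × R = 399 × 3.650 ≈ 1460 mg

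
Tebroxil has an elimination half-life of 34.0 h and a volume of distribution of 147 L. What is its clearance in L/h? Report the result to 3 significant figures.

k = ln 2 / t½ = ln 2 / 34.0 = 0.02039 h⁻¹
CL = k · V = 0.02039 × 147 ≈ 3.00 L/h

3.00 L/h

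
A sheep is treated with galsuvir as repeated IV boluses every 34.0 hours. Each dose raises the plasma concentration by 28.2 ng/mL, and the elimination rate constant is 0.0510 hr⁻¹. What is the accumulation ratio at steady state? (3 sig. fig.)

1.21

Fraction remaining after one interval: e^(−kτ) = e^(−0.05100 × 34.0) = 0.1766
R = 1 / (1 − 0.1766) = 1 / 0.8234 ≈ 1.21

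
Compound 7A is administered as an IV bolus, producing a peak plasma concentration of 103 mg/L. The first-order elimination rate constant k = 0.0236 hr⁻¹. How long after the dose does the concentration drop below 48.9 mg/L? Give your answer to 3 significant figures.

C(t) = C₀ e^(−kt)  ⇒  t = ln(C₀/C) / k
t = ln(103/48.9) / 0.02360 = 0.7450 / 0.02360 ≈ 31.6 hours

31.6 hours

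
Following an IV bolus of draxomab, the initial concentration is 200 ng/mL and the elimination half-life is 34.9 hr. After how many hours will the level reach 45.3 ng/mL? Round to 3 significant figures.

74.8 hours

k = ln 2 / 34.9 = 0.01986 hr⁻¹
C(t) = C₀ e^(−kt)  ⇒  t = ln(C₀/C) / k
t = ln(200/45.3) / 0.01986 = 1.485 / 0.01986 ≈ 74.8 hours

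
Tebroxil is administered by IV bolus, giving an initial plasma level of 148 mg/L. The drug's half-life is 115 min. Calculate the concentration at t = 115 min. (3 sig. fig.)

k = ln 2 / 115 = 0.006027 min⁻¹
C(t) = C₀ e^(−kt) = 148 × e^(−0.006027 × 115) = 148 × e^(−0.6931) = 148 × 0.5000 ≈ 74.0 mg/L

74.0 mg/L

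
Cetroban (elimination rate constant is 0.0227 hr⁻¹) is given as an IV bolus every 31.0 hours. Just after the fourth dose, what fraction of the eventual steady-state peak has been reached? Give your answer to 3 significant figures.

0.940

f_n = 1 − e^(−nkτ) = 1 − e^(−4 × 0.02270 × 31.0) = 1 − e^(−2.815) = 1 − 0.05992 ≈ 0.940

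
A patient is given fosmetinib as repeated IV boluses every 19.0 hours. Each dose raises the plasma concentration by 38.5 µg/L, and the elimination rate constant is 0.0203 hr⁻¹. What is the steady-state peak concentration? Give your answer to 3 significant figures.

Fraction remaining after one interval: e^(−kτ) = e^(−0.02030 × 19.0) = 0.6800
R = 1 / (1 − 0.6800) = 3.125
Css,max = 38.5 × 3.125 ≈ 120 µg/L

120 µg/L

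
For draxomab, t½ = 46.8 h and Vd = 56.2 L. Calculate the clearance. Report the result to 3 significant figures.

0.832 L/h

k = ln 2 / t½ = ln 2 / 46.8 = 0.01481 h⁻¹
CL = k · V = 0.01481 × 56.2 ≈ 0.832 L/h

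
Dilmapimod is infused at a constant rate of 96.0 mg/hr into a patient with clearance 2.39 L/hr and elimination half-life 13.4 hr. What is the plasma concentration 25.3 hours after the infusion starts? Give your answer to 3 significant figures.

29.3 µg/mL

Css = rate / CL = 96.0 / 2.39 = 40.17 µg/mL
k = ln 2 / 13.4 = 0.05173 hr⁻¹
C(t) = Css (1 − e^(−kt)) = 40.17 × (1 − e^(−1.309)) = 40.17 × 0.7298 ≈ 29.3 µg/mL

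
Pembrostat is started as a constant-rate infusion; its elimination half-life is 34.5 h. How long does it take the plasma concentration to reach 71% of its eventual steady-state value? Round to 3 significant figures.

k = ln 2 / 34.5 = 0.02009 h⁻¹
f = 1 − e^(−kt)  ⇒  t = −ln(1 − f) / k
t = −ln(1 − 0.71) / 0.02009 = 1.238 / 0.02009 ≈ 61.6 hours

61.6 hours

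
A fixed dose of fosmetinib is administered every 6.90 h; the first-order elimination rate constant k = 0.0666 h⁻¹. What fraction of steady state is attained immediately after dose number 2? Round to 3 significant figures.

f_n = 1 − e^(−nkτ) = 1 − e^(−2 × 0.06660 × 6.90) = 1 − e^(−0.9191) = 1 − 0.3989 ≈ 0.601

0.601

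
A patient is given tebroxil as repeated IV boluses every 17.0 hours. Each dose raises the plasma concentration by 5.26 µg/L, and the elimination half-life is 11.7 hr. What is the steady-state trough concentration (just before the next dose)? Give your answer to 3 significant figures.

k = ln 2 / 11.7 = 0.05924 hr⁻¹
Fraction remaining after one interval: e^(−kτ) = e^(−0.05924 × 17.0) = 0.3653
R = 1 / (1 − 0.3653) = 1.575
Css,max = 5.26 × 1.575 = 8.287 µg/L
Css,min = Css,max × e^(−kτ) = 8.287 × 0.3653 ≈ 3.03 µg/L

3.03 µg/L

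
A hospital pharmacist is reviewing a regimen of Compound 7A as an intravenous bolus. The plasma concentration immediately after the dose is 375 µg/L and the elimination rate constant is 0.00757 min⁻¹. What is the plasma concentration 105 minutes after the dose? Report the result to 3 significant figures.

169 µg/L

C(t) = C₀ e^(−kt) = 375 × e^(−0.007570 × 105) = 375 × e^(−0.7949) = 375 × 0.4516 ≈ 169 µg/L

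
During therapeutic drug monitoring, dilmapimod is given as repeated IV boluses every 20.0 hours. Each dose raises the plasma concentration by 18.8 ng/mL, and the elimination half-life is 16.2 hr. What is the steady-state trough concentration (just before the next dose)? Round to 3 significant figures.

k = ln 2 / 16.2 = 0.04279 hr⁻¹
Fraction remaining after one interval: e^(−kτ) = e^(−0.04279 × 20.0) = 0.4250
R = 1 / (1 − 0.4250) = 1.739
Css,max = 18.8 × 1.739 = 32.69 ng/mL
Css,min = Css,max × e^(−kτ) = 32.69 × 0.4250 ≈ 13.9 ng/mL

13.9 ng/mL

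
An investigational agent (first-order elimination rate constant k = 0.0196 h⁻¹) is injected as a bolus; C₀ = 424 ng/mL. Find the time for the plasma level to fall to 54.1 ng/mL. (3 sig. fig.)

105 hours

C(t) = C₀ e^(−kt)  ⇒  t = ln(C₀/C) / k
t = ln(424/54.1) / 0.01960 = 2.059 / 0.01960 ≈ 105 hours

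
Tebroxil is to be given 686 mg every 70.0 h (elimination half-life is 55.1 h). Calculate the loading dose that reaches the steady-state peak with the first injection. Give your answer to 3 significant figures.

1170 mg

k = ln 2 / 55.1 = 0.01258 h⁻¹
Accumulation ratio R = 1 / (1 − e^(−kτ)) = 1 / (1 − e^(−0.01258×70.0)) = 1 / (1 − 0.4145) = 1.708
Loading dose = maintenance dose × R = 686 × 1.708 ≈ 1170 mg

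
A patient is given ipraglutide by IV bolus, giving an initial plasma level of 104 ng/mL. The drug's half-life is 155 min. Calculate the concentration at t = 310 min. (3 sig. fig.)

26.0 ng/mL

k = ln 2 / 155 = 0.004472 min⁻¹
C(t) = C₀ e^(−kt) = 104 × e^(−0.004472 × 310) = 104 × e^(−1.386) = 104 × 0.2500 ≈ 26.0 ng/mL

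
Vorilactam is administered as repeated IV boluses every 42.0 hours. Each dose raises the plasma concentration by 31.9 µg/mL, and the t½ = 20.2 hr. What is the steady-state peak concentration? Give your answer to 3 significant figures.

41.8 µg/mL

k = ln 2 / 20.2 = 0.03431 hr⁻¹
Fraction remaining after one interval: e^(−kτ) = e^(−0.03431 × 42.0) = 0.2366
R = 1 / (1 − 0.2366) = 1.310
Css,max = 31.9 × 1.310 ≈ 41.8 µg/mL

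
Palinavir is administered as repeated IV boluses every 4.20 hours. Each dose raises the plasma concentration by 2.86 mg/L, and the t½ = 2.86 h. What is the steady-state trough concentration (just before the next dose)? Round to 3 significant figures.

k = ln 2 / 2.86 = 0.2424 h⁻¹
Fraction remaining after one interval: e^(−kτ) = e^(−0.2424 × 4.20) = 0.3613
R = 1 / (1 − 0.3613) = 1.566
Css,max = 2.86 × 1.566 = 4.478 mg/L
Css,min = Css,max × e^(−kτ) = 4.478 × 0.3613 ≈ 1.62 mg/L

1.62 mg/L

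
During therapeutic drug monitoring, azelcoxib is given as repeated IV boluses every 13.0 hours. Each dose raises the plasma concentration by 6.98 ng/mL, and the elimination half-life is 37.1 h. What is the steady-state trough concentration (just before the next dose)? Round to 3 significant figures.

25.4 ng/mL

k = ln 2 / 37.1 = 0.01868 h⁻¹
Fraction remaining after one interval: e^(−kτ) = e^(−0.01868 × 13.0) = 0.7844
R = 1 / (1 − 0.7844) = 4.637
Css,max = 6.98 × 4.637 = 32.37 ng/mL
Css,min = Css,max × e^(−kτ) = 32.37 × 0.7844 ≈ 25.4 ng/mL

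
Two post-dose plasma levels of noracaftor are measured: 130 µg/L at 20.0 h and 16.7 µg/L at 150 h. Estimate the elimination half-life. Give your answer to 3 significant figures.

43.9 hours

k = ln(C₁/C₂) / (t₂ − t₁) = ln(130/16.7) / (150 − 20.0)
  = 2.052 / 130.0 = 0.01579 h⁻¹
t½ = ln 2 / k = ln 2 / 0.01579 ≈ 43.9 hours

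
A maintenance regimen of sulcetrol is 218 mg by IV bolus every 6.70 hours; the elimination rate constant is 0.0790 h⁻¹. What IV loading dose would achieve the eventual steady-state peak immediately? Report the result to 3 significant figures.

530 mg

Accumulation ratio R = 1 / (1 − e^(−kτ)) = 1 / (1 − e^(−0.07900×6.70)) = 1 / (1 − 0.5890) = 2.433
Loading dose = maintenance dose × R = 218 × 2.433 ≈ 530 mg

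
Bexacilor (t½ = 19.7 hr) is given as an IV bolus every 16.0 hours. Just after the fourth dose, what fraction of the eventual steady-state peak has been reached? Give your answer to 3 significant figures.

k = ln 2 / 19.7 = 0.03519 hr⁻¹
f_n = 1 − e^(−nkτ) = 1 − e^(−4 × 0.03519 × 16.0) = 1 − e^(−2.252) = 1 − 0.1052 ≈ 0.895

0.895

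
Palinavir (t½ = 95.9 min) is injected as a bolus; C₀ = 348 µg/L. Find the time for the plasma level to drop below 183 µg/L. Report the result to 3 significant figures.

k = ln 2 / 95.9 = 0.007228 min⁻¹
C(t) = C₀ e^(−kt)  ⇒  t = ln(C₀/C) / k
t = ln(348/183) / 0.007228 = 0.6427 / 0.007228 ≈ 88.9 minutes

88.9 minutes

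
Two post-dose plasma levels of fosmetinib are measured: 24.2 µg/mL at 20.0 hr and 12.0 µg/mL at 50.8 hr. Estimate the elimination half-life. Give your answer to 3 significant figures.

30.4 hours

k = ln(C₁/C₂) / (t₂ − t₁) = ln(24.2/12.0) / (50.8 − 20.0)
  = 0.7014 / 30.80 = 0.02277 hr⁻¹
t½ = ln 2 / k = ln 2 / 0.02277 ≈ 30.4 hours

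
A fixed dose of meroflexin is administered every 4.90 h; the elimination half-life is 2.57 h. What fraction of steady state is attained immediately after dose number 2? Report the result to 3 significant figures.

0.929

k = ln 2 / 2.57 = 0.2697 h⁻¹
f_n = 1 − e^(−nkτ) = 1 − e^(−2 × 0.2697 × 4.90) = 1 − e^(−2.643) = 1 − 0.07114 ≈ 0.929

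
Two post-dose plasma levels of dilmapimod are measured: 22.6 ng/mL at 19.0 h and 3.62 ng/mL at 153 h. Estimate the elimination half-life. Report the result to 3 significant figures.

50.7 hours

k = ln(C₁/C₂) / (t₂ − t₁) = ln(22.6/3.62) / (153 − 19.0)
  = 1.831 / 134.0 = 0.01367 h⁻¹
t½ = ln 2 / k = ln 2 / 0.01367 ≈ 50.7 hours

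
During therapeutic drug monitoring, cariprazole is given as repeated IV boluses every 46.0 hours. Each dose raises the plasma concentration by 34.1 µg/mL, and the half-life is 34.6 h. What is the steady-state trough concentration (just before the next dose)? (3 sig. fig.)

k = ln 2 / 34.6 = 0.02003 h⁻¹
Fraction remaining after one interval: e^(−kτ) = e^(−0.02003 × 46.0) = 0.3979
R = 1 / (1 − 0.3979) = 1.661
Css,max = 34.1 × 1.661 = 56.64 µg/mL
Css,min = Css,max × e^(−kτ) = 56.64 × 0.3979 ≈ 22.5 µg/mL

22.5 µg/mL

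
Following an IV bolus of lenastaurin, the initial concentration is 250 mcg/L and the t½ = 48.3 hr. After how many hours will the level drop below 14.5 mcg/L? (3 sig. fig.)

198 hours

k = ln 2 / 48.3 = 0.01435 hr⁻¹
C(t) = C₀ e^(−kt)  ⇒  t = ln(C₀/C) / k
t = ln(250/14.5) / 0.01435 = 2.847 / 0.01435 ≈ 198 hours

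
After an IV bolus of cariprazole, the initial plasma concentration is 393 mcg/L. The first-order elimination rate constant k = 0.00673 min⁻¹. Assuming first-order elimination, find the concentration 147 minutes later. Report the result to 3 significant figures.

146 mcg/L

C(t) = C₀ e^(−kt) = 393 × e^(−0.006730 × 147) = 393 × e^(−0.9893) = 393 × 0.3718 ≈ 146 mcg/L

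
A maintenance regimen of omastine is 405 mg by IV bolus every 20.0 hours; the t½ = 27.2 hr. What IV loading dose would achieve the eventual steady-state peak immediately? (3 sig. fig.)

1010 mg

k = ln 2 / 27.2 = 0.02548 hr⁻¹
Accumulation ratio R = 1 / (1 − e^(−kτ)) = 1 / (1 − e^(−0.02548×20.0)) = 1 / (1 − 0.6007) = 2.504
Loading dose = maintenance dose × R = 405 × 2.504 ≈ 1010 mg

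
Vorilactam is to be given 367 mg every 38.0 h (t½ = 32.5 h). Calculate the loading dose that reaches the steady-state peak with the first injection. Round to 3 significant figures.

661 mg

k = ln 2 / 32.5 = 0.02133 h⁻¹
Accumulation ratio R = 1 / (1 − e^(−kτ)) = 1 / (1 − e^(−0.02133×38.0)) = 1 / (1 − 0.4447) = 1.801
Loading dose = maintenance dose × R = 367 × 1.801 ≈ 661 mg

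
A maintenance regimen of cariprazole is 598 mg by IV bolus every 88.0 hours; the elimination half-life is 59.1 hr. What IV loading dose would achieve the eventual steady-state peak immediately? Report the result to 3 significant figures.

k = ln 2 / 59.1 = 0.01173 hr⁻¹
Accumulation ratio R = 1 / (1 − e^(−kτ)) = 1 / (1 − e^(−0.01173×88.0)) = 1 / (1 − 0.3563) = 1.553
Loading dose = maintenance dose × R = 598 × 1.553 ≈ 929 mg

929 mg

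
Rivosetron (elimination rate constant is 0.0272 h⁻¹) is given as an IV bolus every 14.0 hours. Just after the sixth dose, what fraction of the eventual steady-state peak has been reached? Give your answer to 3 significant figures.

0.898

f_n = 1 − e^(−nkτ) = 1 − e^(−6 × 0.02720 × 14.0) = 1 − e^(−2.285) = 1 − 0.1018 ≈ 0.898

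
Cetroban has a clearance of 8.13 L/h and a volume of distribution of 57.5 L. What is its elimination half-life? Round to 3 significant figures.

4.90 hours

k = CL / V = 8.13 / 57.5 = 0.1414 h⁻¹
t½ = ln 2 / k = ln 2 / 0.1414 ≈ 4.90 hours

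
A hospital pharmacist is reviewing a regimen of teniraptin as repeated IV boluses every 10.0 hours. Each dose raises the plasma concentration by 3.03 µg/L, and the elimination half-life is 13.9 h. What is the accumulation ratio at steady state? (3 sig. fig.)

k = ln 2 / 13.9 = 0.04987 h⁻¹
Fraction remaining after one interval: e^(−kτ) = e^(−0.04987 × 10.0) = 0.6073
R = 1 / (1 − 0.6073) = 1 / 0.3927 ≈ 2.55

2.55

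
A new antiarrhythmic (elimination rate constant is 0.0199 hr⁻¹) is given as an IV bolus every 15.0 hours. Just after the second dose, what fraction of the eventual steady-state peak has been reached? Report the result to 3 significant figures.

f_n = 1 − e^(−nkτ) = 1 − e^(−2 × 0.01990 × 15.0) = 1 − e^(−0.5970) = 1 − 0.5505 ≈ 0.450

0.450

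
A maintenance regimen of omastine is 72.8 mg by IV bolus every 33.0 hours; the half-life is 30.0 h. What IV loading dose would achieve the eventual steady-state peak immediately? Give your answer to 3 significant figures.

136 mg

k = ln 2 / 30.0 = 0.02310 h⁻¹
Accumulation ratio R = 1 / (1 − e^(−kτ)) = 1 / (1 − e^(−0.02310×33.0)) = 1 / (1 − 0.4665) = 1.874
Loading dose = maintenance dose × R = 72.8 × 1.874 ≈ 136 mg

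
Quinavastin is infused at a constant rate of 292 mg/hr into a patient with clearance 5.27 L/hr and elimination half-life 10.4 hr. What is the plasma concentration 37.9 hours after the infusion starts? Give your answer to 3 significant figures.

51.0 µg/mL

Css = rate / CL = 292 / 5.27 = 55.41 µg/mL
k = ln 2 / 10.4 = 0.06665 hr⁻¹
C(t) = Css (1 − e^(−kt)) = 55.41 × (1 − e^(−2.526)) = 55.41 × 0.9200 ≈ 51.0 µg/mL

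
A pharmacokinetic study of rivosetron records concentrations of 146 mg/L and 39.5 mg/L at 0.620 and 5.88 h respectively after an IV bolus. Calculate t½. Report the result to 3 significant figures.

2.79 hours

k = ln(C₁/C₂) / (t₂ − t₁) = ln(146/39.5) / (5.88 − 0.620)
  = 1.307 / 5.260 = 0.2485 h⁻¹
t½ = ln 2 / k = ln 2 / 0.2485 ≈ 2.79 hours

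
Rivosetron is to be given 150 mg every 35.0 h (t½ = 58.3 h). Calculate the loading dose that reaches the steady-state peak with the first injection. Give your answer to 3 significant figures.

k = ln 2 / 58.3 = 0.01189 h⁻¹
Accumulation ratio R = 1 / (1 − e^(−kτ)) = 1 / (1 − e^(−0.01189×35.0)) = 1 / (1 − 0.6596) = 2.938
Loading dose = maintenance dose × R = 150 × 2.938 ≈ 441 mg

441 mg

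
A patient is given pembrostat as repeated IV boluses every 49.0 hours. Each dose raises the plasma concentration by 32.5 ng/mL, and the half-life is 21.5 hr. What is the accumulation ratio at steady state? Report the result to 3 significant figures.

k = ln 2 / 21.5 = 0.03224 hr⁻¹
Fraction remaining after one interval: e^(−kτ) = e^(−0.03224 × 49.0) = 0.2060
R = 1 / (1 − 0.2060) = 1 / 0.7940 ≈ 1.26

1.26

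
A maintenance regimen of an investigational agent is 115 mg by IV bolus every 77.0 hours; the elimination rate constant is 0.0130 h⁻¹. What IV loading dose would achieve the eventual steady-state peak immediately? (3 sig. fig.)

Accumulation ratio R = 1 / (1 − e^(−kτ)) = 1 / (1 − e^(−0.01300×77.0)) = 1 / (1 − 0.3675) = 1.581
Loading dose = maintenance dose × R = 115 × 1.581 ≈ 182 mg

182 mg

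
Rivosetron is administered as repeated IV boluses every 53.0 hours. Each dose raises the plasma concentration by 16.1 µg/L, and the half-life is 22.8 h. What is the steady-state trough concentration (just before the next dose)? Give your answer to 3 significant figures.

4.02 µg/L

k = ln 2 / 22.8 = 0.03040 h⁻¹
Fraction remaining after one interval: e^(−kτ) = e^(−0.03040 × 53.0) = 0.1996
R = 1 / (1 − 0.1996) = 1.249
Css,max = 16.1 × 1.249 = 20.12 µg/L
Css,min = Css,max × e^(−kτ) = 20.12 × 0.1996 ≈ 4.02 µg/L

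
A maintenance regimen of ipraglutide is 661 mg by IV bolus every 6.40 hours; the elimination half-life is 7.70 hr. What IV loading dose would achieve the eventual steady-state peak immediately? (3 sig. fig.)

k = ln 2 / 7.70 = 0.09002 hr⁻¹
Accumulation ratio R = 1 / (1 − e^(−kτ)) = 1 / (1 − e^(−0.09002×6.40)) = 1 / (1 − 0.5621) = 2.283
Loading dose = maintenance dose × R = 661 × 2.283 ≈ 1510 mg

1510 mg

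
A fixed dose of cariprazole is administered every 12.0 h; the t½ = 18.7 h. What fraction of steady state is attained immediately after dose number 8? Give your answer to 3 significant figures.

0.972

k = ln 2 / 18.7 = 0.03707 h⁻¹
f_n = 1 − e^(−nkτ) = 1 − e^(−8 × 0.03707 × 12.0) = 1 − e^(−3.558) = 1 − 0.02848 ≈ 0.972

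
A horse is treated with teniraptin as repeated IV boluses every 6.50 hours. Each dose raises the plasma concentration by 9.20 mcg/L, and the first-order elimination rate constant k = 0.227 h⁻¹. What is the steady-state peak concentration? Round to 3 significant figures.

Fraction remaining after one interval: e^(−kτ) = e^(−0.2270 × 6.50) = 0.2287
R = 1 / (1 − 0.2287) = 1.296
Css,max = 9.20 × 1.296 ≈ 11.9 mcg/L

11.9 mcg/L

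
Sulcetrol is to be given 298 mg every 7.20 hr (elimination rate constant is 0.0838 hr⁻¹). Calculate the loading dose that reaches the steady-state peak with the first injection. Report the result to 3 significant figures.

658 mg

Accumulation ratio R = 1 / (1 − e^(−kτ)) = 1 / (1 − e^(−0.08380×7.20)) = 1 / (1 − 0.5470) = 2.207
Loading dose = maintenance dose × R = 298 × 2.207 ≈ 658 mg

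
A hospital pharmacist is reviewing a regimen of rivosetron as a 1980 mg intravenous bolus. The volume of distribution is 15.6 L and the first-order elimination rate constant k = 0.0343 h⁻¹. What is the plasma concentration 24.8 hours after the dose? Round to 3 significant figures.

54.2 µg/mL

C₀ = dose / V = 1980 / 15.6 = 126.9 µg/mL
C(t) = C₀ e^(−kt) = 126.9 × e^(−0.03430 × 24.8) = 126.9 × e^(−0.8506) = 126.9 × 0.4271 ≈ 54.2 µg/mL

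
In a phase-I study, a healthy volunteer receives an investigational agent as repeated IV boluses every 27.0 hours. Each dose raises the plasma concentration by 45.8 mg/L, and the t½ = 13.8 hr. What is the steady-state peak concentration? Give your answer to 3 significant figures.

k = ln 2 / 13.8 = 0.05023 hr⁻¹
Fraction remaining after one interval: e^(−kτ) = e^(−0.05023 × 27.0) = 0.2576
R = 1 / (1 − 0.2576) = 1.347
Css,max = 45.8 × 1.347 ≈ 61.7 mg/L

61.7 mg/L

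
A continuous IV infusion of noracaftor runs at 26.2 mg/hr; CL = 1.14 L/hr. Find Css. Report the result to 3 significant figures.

23.0 mg/L

Css = infusion rate / CL = 26.2 / 1.14 ≈ 23.0 mg/L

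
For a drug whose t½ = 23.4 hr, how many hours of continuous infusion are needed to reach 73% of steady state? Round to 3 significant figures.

k = ln 2 / 23.4 = 0.02962 hr⁻¹
f = 1 − e^(−kt)  ⇒  t = −ln(1 − f) / k
t = −ln(1 − 0.73) / 0.02962 = 1.309 / 0.02962 ≈ 44.2 hours

44.2 hours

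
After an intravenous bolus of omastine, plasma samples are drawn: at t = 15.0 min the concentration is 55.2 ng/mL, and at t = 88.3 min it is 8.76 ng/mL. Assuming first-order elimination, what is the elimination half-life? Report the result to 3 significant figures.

27.6 minutes

k = ln(C₁/C₂) / (t₂ − t₁) = ln(55.2/8.76) / (88.3 − 15.0)
  = 1.841 / 73.30 = 0.02511 min⁻¹
t½ = ln 2 / k = ln 2 / 0.02511 ≈ 27.6 minutes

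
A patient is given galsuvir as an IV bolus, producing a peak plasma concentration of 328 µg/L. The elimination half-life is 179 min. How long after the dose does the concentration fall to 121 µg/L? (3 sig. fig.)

258 minutes

k = ln 2 / 179 = 0.003872 min⁻¹
C(t) = C₀ e^(−kt)  ⇒  t = ln(C₀/C) / k
t = ln(328/121) / 0.003872 = 0.9972 / 0.003872 ≈ 258 minutes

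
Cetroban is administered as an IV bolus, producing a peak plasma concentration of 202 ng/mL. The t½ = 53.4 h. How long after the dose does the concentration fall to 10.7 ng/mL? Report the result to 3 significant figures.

k = ln 2 / 53.4 = 0.01298 h⁻¹
C(t) = C₀ e^(−kt)  ⇒  t = ln(C₀/C) / k
t = ln(202/10.7) / 0.01298 = 2.938 / 0.01298 ≈ 226 hours

226 hours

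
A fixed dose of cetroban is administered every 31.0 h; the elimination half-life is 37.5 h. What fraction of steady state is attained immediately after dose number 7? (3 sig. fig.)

0.982

k = ln 2 / 37.5 = 0.01848 h⁻¹
f_n = 1 − e^(−nkτ) = 1 − e^(−7 × 0.01848 × 31.0) = 1 − e^(−4.011) = 1 − 0.01812 ≈ 0.982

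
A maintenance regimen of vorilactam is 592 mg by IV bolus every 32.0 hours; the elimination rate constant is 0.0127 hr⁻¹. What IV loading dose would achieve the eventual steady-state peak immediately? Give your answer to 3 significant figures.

1770 mg

Accumulation ratio R = 1 / (1 − e^(−kτ)) = 1 / (1 − e^(−0.01270×32.0)) = 1 / (1 − 0.6660) = 2.994
Loading dose = maintenance dose × R = 592 × 2.994 ≈ 1770 mg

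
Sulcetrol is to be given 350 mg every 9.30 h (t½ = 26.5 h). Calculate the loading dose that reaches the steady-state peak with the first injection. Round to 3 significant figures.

1620 mg

k = ln 2 / 26.5 = 0.02616 h⁻¹
Accumulation ratio R = 1 / (1 − e^(−kτ)) = 1 / (1 − e^(−0.02616×9.30)) = 1 / (1 − 0.7841) = 4.631
Loading dose = maintenance dose × R = 350 × 4.631 ≈ 1620 mg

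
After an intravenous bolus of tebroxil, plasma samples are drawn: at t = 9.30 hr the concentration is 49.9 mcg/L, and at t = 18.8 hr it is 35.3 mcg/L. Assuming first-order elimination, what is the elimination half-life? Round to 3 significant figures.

19.0 hours

k = ln(C₁/C₂) / (t₂ − t₁) = ln(49.9/35.3) / (18.8 − 9.30)
  = 0.3461 / 9.500 = 0.03644 hr⁻¹
t½ = ln 2 / k = ln 2 / 0.03644 ≈ 19.0 hours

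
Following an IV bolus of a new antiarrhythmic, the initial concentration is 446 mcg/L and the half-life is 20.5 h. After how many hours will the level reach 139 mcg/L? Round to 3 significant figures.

k = ln 2 / 20.5 = 0.03381 h⁻¹
C(t) = C₀ e^(−kt)  ⇒  t = ln(C₀/C) / k
t = ln(446/139) / 0.03381 = 1.166 / 0.03381 ≈ 34.5 hours

34.5 hours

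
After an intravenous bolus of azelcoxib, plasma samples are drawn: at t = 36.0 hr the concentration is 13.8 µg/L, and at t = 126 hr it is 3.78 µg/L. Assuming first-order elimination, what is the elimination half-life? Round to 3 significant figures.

48.2 hours

k = ln(C₁/C₂) / (t₂ − t₁) = ln(13.8/3.78) / (126 − 36.0)
  = 1.295 / 90.00 = 0.01439 hr⁻¹
t½ = ln 2 / k = ln 2 / 0.01439 ≈ 48.2 hours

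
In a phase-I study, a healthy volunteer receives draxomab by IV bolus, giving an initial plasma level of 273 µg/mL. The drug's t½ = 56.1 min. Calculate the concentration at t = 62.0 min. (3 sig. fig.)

127 µg/mL

k = ln 2 / 56.1 = 0.01236 min⁻¹
C(t) = C₀ e^(−kt) = 273 × e^(−0.01236 × 62.0) = 273 × e^(−0.7660) = 273 × 0.4648 ≈ 127 µg/mL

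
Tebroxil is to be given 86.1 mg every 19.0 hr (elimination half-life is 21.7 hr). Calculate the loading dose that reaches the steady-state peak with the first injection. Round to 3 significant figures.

189 mg

k = ln 2 / 21.7 = 0.03194 hr⁻¹
Accumulation ratio R = 1 / (1 − e^(−kτ)) = 1 / (1 − e^(−0.03194×19.0)) = 1 / (1 − 0.5450) = 2.198
Loading dose = maintenance dose × R = 86.1 × 2.198 ≈ 189 mg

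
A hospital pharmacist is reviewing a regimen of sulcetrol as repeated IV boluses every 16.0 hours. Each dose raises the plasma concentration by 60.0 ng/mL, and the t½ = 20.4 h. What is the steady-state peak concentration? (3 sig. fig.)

k = ln 2 / 20.4 = 0.03398 h⁻¹
Fraction remaining after one interval: e^(−kτ) = e^(−0.03398 × 16.0) = 0.5806
R = 1 / (1 − 0.5806) = 2.385
Css,max = 60.0 × 2.385 ≈ 143 ng/mL

143 ng/mL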